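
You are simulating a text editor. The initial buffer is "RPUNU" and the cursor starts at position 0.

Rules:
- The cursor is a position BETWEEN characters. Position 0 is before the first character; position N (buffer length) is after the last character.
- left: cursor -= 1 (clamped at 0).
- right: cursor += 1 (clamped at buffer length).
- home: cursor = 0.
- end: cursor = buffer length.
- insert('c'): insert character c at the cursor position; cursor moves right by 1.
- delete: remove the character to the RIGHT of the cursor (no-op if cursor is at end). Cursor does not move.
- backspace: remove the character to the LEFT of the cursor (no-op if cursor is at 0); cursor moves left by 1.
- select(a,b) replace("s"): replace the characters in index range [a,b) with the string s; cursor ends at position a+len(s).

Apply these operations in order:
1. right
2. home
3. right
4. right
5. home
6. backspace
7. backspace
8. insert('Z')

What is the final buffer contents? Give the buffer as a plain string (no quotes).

Answer: ZRPUNU

Derivation:
After op 1 (right): buf='RPUNU' cursor=1
After op 2 (home): buf='RPUNU' cursor=0
After op 3 (right): buf='RPUNU' cursor=1
After op 4 (right): buf='RPUNU' cursor=2
After op 5 (home): buf='RPUNU' cursor=0
After op 6 (backspace): buf='RPUNU' cursor=0
After op 7 (backspace): buf='RPUNU' cursor=0
After op 8 (insert('Z')): buf='ZRPUNU' cursor=1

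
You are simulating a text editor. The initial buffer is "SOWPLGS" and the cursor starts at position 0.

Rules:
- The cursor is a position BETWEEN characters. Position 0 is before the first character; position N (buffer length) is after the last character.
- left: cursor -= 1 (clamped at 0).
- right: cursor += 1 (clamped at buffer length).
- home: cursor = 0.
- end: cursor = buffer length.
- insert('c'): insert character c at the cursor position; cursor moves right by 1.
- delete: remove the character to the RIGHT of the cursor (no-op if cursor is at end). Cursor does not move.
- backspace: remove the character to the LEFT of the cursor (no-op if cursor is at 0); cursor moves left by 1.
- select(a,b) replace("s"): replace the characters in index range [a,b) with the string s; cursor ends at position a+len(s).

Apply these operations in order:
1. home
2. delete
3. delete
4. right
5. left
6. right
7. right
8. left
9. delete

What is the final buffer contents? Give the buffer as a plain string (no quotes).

Answer: WLGS

Derivation:
After op 1 (home): buf='SOWPLGS' cursor=0
After op 2 (delete): buf='OWPLGS' cursor=0
After op 3 (delete): buf='WPLGS' cursor=0
After op 4 (right): buf='WPLGS' cursor=1
After op 5 (left): buf='WPLGS' cursor=0
After op 6 (right): buf='WPLGS' cursor=1
After op 7 (right): buf='WPLGS' cursor=2
After op 8 (left): buf='WPLGS' cursor=1
After op 9 (delete): buf='WLGS' cursor=1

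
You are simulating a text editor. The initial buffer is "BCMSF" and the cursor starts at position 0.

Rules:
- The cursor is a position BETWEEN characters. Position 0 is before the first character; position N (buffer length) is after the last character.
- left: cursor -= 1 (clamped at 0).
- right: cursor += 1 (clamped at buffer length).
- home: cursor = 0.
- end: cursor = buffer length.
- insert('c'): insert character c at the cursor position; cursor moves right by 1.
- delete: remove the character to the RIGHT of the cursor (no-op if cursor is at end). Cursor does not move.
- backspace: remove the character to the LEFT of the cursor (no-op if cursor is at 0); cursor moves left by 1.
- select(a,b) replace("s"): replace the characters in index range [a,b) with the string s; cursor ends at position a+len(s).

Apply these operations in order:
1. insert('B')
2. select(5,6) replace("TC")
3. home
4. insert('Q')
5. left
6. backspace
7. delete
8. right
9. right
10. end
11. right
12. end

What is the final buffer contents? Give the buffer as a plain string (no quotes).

After op 1 (insert('B')): buf='BBCMSF' cursor=1
After op 2 (select(5,6) replace("TC")): buf='BBCMSTC' cursor=7
After op 3 (home): buf='BBCMSTC' cursor=0
After op 4 (insert('Q')): buf='QBBCMSTC' cursor=1
After op 5 (left): buf='QBBCMSTC' cursor=0
After op 6 (backspace): buf='QBBCMSTC' cursor=0
After op 7 (delete): buf='BBCMSTC' cursor=0
After op 8 (right): buf='BBCMSTC' cursor=1
After op 9 (right): buf='BBCMSTC' cursor=2
After op 10 (end): buf='BBCMSTC' cursor=7
After op 11 (right): buf='BBCMSTC' cursor=7
After op 12 (end): buf='BBCMSTC' cursor=7

Answer: BBCMSTC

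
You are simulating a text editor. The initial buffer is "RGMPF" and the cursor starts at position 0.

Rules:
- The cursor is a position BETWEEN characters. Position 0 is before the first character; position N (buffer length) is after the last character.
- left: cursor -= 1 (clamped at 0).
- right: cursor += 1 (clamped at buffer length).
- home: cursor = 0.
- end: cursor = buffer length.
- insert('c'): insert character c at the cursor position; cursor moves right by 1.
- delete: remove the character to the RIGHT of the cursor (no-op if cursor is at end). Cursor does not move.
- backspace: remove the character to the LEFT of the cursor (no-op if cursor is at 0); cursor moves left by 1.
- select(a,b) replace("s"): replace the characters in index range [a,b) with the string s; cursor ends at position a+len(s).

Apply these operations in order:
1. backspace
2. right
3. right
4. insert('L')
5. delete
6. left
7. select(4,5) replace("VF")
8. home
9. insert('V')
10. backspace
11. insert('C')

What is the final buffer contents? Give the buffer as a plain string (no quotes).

After op 1 (backspace): buf='RGMPF' cursor=0
After op 2 (right): buf='RGMPF' cursor=1
After op 3 (right): buf='RGMPF' cursor=2
After op 4 (insert('L')): buf='RGLMPF' cursor=3
After op 5 (delete): buf='RGLPF' cursor=3
After op 6 (left): buf='RGLPF' cursor=2
After op 7 (select(4,5) replace("VF")): buf='RGLPVF' cursor=6
After op 8 (home): buf='RGLPVF' cursor=0
After op 9 (insert('V')): buf='VRGLPVF' cursor=1
After op 10 (backspace): buf='RGLPVF' cursor=0
After op 11 (insert('C')): buf='CRGLPVF' cursor=1

Answer: CRGLPVF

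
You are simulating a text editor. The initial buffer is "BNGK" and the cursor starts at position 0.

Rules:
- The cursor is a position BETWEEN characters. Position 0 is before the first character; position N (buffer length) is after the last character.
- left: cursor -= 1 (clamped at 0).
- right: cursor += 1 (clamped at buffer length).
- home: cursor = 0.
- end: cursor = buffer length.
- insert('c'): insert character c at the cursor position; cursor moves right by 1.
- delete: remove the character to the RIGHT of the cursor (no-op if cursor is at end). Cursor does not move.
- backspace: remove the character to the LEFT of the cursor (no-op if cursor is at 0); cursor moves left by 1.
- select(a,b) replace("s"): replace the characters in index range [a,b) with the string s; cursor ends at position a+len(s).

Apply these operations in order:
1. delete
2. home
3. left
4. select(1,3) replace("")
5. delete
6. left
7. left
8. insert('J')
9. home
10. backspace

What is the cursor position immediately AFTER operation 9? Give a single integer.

After op 1 (delete): buf='NGK' cursor=0
After op 2 (home): buf='NGK' cursor=0
After op 3 (left): buf='NGK' cursor=0
After op 4 (select(1,3) replace("")): buf='N' cursor=1
After op 5 (delete): buf='N' cursor=1
After op 6 (left): buf='N' cursor=0
After op 7 (left): buf='N' cursor=0
After op 8 (insert('J')): buf='JN' cursor=1
After op 9 (home): buf='JN' cursor=0

Answer: 0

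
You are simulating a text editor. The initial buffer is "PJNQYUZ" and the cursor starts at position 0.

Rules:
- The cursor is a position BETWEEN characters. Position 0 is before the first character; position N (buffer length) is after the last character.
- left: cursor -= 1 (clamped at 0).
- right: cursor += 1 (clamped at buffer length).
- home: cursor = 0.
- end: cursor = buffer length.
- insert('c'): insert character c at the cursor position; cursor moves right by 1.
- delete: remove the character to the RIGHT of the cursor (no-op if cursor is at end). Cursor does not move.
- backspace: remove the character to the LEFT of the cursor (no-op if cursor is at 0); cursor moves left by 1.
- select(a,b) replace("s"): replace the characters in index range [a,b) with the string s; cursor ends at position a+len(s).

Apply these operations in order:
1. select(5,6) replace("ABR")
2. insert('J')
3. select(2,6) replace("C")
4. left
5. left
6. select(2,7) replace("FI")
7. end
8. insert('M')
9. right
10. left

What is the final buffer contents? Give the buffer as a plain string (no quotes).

Answer: PJFIM

Derivation:
After op 1 (select(5,6) replace("ABR")): buf='PJNQYABRZ' cursor=8
After op 2 (insert('J')): buf='PJNQYABRJZ' cursor=9
After op 3 (select(2,6) replace("C")): buf='PJCBRJZ' cursor=3
After op 4 (left): buf='PJCBRJZ' cursor=2
After op 5 (left): buf='PJCBRJZ' cursor=1
After op 6 (select(2,7) replace("FI")): buf='PJFI' cursor=4
After op 7 (end): buf='PJFI' cursor=4
After op 8 (insert('M')): buf='PJFIM' cursor=5
After op 9 (right): buf='PJFIM' cursor=5
After op 10 (left): buf='PJFIM' cursor=4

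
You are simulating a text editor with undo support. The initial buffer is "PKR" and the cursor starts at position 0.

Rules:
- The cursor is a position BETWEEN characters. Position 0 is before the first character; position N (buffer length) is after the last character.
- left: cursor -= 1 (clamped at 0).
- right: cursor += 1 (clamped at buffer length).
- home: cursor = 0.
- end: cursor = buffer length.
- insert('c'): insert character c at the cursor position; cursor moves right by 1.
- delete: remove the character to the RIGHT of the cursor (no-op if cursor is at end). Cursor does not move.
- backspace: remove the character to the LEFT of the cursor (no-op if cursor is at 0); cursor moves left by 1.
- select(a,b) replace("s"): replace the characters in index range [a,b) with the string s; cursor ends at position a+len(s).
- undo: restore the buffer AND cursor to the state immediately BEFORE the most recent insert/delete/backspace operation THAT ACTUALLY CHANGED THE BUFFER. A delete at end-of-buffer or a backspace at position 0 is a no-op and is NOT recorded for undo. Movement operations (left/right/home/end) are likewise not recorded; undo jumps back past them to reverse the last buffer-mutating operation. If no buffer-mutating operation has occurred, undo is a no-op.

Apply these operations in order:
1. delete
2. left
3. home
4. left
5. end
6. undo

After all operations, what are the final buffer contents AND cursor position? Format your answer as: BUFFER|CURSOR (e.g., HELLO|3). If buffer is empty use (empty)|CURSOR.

After op 1 (delete): buf='KR' cursor=0
After op 2 (left): buf='KR' cursor=0
After op 3 (home): buf='KR' cursor=0
After op 4 (left): buf='KR' cursor=0
After op 5 (end): buf='KR' cursor=2
After op 6 (undo): buf='PKR' cursor=0

Answer: PKR|0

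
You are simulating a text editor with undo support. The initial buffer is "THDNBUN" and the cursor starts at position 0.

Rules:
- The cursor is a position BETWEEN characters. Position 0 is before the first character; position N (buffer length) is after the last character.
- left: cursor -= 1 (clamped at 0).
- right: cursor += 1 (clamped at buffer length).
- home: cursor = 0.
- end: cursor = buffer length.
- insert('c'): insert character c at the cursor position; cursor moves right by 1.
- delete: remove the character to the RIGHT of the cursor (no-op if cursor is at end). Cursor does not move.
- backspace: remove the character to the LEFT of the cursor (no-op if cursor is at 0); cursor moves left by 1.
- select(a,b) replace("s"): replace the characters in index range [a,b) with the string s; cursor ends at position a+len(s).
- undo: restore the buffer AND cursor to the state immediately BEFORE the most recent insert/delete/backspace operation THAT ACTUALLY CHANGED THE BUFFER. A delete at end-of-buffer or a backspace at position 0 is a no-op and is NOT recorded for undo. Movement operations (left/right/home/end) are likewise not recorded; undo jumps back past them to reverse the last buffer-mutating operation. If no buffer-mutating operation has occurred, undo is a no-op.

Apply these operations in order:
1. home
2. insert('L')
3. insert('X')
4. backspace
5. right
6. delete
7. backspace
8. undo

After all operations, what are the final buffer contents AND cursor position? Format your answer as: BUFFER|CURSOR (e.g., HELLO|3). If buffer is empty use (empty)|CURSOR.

Answer: LTDNBUN|2

Derivation:
After op 1 (home): buf='THDNBUN' cursor=0
After op 2 (insert('L')): buf='LTHDNBUN' cursor=1
After op 3 (insert('X')): buf='LXTHDNBUN' cursor=2
After op 4 (backspace): buf='LTHDNBUN' cursor=1
After op 5 (right): buf='LTHDNBUN' cursor=2
After op 6 (delete): buf='LTDNBUN' cursor=2
After op 7 (backspace): buf='LDNBUN' cursor=1
After op 8 (undo): buf='LTDNBUN' cursor=2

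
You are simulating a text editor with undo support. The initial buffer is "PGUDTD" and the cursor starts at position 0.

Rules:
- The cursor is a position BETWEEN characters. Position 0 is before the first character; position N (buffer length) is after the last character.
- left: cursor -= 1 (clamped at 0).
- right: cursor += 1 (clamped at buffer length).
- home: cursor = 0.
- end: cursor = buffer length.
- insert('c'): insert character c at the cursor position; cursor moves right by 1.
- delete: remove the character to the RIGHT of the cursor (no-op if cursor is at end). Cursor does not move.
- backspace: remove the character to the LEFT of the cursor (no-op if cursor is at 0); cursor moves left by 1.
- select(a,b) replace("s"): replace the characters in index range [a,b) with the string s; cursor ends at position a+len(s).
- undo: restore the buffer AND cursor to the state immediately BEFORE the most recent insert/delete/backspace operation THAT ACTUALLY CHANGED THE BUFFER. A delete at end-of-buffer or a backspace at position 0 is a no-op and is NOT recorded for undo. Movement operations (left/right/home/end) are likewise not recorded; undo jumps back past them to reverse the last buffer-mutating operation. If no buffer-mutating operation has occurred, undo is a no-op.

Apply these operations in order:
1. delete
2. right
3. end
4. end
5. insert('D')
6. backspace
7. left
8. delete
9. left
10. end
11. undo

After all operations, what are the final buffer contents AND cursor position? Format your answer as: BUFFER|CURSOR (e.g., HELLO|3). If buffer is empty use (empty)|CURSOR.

Answer: GUDTD|4

Derivation:
After op 1 (delete): buf='GUDTD' cursor=0
After op 2 (right): buf='GUDTD' cursor=1
After op 3 (end): buf='GUDTD' cursor=5
After op 4 (end): buf='GUDTD' cursor=5
After op 5 (insert('D')): buf='GUDTDD' cursor=6
After op 6 (backspace): buf='GUDTD' cursor=5
After op 7 (left): buf='GUDTD' cursor=4
After op 8 (delete): buf='GUDT' cursor=4
After op 9 (left): buf='GUDT' cursor=3
After op 10 (end): buf='GUDT' cursor=4
After op 11 (undo): buf='GUDTD' cursor=4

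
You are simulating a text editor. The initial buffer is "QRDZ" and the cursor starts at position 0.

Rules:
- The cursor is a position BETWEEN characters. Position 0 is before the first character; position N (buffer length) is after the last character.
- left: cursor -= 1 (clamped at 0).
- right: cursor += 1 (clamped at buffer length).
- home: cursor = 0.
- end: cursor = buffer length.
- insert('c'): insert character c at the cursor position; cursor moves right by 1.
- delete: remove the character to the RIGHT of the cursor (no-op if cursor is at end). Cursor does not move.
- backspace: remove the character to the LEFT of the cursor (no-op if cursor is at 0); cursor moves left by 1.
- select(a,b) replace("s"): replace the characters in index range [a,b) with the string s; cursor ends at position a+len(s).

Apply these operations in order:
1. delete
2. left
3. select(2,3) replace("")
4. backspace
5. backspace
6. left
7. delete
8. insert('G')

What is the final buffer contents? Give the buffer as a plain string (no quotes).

After op 1 (delete): buf='RDZ' cursor=0
After op 2 (left): buf='RDZ' cursor=0
After op 3 (select(2,3) replace("")): buf='RD' cursor=2
After op 4 (backspace): buf='R' cursor=1
After op 5 (backspace): buf='(empty)' cursor=0
After op 6 (left): buf='(empty)' cursor=0
After op 7 (delete): buf='(empty)' cursor=0
After op 8 (insert('G')): buf='G' cursor=1

Answer: G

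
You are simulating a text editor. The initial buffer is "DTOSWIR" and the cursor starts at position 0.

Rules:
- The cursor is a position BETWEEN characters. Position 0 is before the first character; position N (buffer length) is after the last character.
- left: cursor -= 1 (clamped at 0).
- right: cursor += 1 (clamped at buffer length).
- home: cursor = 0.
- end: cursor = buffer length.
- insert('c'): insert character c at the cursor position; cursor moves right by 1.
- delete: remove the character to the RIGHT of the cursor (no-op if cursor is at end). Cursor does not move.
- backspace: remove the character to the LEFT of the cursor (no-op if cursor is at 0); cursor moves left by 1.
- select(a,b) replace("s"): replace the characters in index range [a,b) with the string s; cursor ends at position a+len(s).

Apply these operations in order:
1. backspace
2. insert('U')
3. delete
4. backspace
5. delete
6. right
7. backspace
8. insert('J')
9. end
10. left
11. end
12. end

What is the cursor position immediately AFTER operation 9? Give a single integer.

After op 1 (backspace): buf='DTOSWIR' cursor=0
After op 2 (insert('U')): buf='UDTOSWIR' cursor=1
After op 3 (delete): buf='UTOSWIR' cursor=1
After op 4 (backspace): buf='TOSWIR' cursor=0
After op 5 (delete): buf='OSWIR' cursor=0
After op 6 (right): buf='OSWIR' cursor=1
After op 7 (backspace): buf='SWIR' cursor=0
After op 8 (insert('J')): buf='JSWIR' cursor=1
After op 9 (end): buf='JSWIR' cursor=5

Answer: 5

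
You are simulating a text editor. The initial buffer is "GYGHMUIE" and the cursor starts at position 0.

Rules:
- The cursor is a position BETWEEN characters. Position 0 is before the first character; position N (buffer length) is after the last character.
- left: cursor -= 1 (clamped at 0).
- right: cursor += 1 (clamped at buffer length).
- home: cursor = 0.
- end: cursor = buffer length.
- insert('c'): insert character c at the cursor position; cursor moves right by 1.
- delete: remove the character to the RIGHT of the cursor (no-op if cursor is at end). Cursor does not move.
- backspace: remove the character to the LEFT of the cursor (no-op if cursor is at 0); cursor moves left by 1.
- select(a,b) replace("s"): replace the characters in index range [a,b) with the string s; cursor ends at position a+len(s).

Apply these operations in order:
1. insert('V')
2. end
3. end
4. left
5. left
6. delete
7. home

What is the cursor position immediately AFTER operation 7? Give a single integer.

Answer: 0

Derivation:
After op 1 (insert('V')): buf='VGYGHMUIE' cursor=1
After op 2 (end): buf='VGYGHMUIE' cursor=9
After op 3 (end): buf='VGYGHMUIE' cursor=9
After op 4 (left): buf='VGYGHMUIE' cursor=8
After op 5 (left): buf='VGYGHMUIE' cursor=7
After op 6 (delete): buf='VGYGHMUE' cursor=7
After op 7 (home): buf='VGYGHMUE' cursor=0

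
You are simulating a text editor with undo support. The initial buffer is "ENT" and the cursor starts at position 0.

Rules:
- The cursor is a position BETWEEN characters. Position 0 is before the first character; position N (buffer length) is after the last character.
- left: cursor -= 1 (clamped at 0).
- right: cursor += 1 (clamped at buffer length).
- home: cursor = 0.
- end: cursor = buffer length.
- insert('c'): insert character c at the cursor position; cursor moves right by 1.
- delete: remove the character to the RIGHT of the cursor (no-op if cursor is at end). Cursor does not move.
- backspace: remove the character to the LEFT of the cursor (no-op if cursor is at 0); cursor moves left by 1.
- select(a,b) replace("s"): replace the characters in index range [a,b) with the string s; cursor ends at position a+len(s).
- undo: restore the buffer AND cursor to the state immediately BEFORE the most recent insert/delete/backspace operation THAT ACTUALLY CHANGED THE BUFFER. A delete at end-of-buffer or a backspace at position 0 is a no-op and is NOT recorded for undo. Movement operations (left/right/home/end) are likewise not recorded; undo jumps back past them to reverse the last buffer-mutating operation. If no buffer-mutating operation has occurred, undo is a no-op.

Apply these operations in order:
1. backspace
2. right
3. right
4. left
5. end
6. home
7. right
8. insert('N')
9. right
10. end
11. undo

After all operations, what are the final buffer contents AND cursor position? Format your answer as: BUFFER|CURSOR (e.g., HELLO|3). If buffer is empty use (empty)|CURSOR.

After op 1 (backspace): buf='ENT' cursor=0
After op 2 (right): buf='ENT' cursor=1
After op 3 (right): buf='ENT' cursor=2
After op 4 (left): buf='ENT' cursor=1
After op 5 (end): buf='ENT' cursor=3
After op 6 (home): buf='ENT' cursor=0
After op 7 (right): buf='ENT' cursor=1
After op 8 (insert('N')): buf='ENNT' cursor=2
After op 9 (right): buf='ENNT' cursor=3
After op 10 (end): buf='ENNT' cursor=4
After op 11 (undo): buf='ENT' cursor=1

Answer: ENT|1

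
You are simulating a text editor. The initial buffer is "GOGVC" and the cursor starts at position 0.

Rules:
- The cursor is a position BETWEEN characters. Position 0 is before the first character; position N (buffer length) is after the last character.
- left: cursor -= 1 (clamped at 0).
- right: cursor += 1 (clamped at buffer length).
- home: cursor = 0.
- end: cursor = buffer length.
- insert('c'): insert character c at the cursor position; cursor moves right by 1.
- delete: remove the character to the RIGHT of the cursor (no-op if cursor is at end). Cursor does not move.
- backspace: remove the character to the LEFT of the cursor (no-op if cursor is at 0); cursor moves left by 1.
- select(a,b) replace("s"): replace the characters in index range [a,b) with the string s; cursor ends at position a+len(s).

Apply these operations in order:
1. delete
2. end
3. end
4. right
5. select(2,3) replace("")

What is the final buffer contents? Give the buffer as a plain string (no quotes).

After op 1 (delete): buf='OGVC' cursor=0
After op 2 (end): buf='OGVC' cursor=4
After op 3 (end): buf='OGVC' cursor=4
After op 4 (right): buf='OGVC' cursor=4
After op 5 (select(2,3) replace("")): buf='OGC' cursor=2

Answer: OGC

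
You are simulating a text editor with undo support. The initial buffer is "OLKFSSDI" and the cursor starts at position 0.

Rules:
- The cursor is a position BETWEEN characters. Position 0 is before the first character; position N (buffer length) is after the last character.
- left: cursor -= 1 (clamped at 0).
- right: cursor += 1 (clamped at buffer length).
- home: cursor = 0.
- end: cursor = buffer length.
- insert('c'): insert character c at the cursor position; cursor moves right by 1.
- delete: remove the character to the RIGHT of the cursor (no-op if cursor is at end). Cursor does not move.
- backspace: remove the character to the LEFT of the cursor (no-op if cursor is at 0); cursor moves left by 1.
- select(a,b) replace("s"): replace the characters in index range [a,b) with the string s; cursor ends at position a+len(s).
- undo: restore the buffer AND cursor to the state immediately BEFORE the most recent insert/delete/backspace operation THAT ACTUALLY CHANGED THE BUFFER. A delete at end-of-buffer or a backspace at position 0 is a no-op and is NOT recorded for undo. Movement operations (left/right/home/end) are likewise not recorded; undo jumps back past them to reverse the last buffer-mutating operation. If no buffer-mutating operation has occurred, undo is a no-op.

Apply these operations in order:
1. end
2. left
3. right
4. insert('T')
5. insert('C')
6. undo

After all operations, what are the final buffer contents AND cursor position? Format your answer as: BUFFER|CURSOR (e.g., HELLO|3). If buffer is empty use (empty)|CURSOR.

After op 1 (end): buf='OLKFSSDI' cursor=8
After op 2 (left): buf='OLKFSSDI' cursor=7
After op 3 (right): buf='OLKFSSDI' cursor=8
After op 4 (insert('T')): buf='OLKFSSDIT' cursor=9
After op 5 (insert('C')): buf='OLKFSSDITC' cursor=10
After op 6 (undo): buf='OLKFSSDIT' cursor=9

Answer: OLKFSSDIT|9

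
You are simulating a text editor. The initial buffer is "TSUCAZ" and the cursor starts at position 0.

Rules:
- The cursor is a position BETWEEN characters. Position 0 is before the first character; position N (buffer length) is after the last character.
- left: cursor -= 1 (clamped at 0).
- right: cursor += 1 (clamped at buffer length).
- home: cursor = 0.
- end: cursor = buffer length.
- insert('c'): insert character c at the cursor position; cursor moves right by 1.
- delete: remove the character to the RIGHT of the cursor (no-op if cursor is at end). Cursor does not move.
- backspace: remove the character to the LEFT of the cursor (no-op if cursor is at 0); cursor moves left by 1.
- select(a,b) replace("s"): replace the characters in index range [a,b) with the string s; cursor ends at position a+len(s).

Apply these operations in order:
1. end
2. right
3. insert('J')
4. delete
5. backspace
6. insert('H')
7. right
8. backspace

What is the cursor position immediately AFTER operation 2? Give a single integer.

Answer: 6

Derivation:
After op 1 (end): buf='TSUCAZ' cursor=6
After op 2 (right): buf='TSUCAZ' cursor=6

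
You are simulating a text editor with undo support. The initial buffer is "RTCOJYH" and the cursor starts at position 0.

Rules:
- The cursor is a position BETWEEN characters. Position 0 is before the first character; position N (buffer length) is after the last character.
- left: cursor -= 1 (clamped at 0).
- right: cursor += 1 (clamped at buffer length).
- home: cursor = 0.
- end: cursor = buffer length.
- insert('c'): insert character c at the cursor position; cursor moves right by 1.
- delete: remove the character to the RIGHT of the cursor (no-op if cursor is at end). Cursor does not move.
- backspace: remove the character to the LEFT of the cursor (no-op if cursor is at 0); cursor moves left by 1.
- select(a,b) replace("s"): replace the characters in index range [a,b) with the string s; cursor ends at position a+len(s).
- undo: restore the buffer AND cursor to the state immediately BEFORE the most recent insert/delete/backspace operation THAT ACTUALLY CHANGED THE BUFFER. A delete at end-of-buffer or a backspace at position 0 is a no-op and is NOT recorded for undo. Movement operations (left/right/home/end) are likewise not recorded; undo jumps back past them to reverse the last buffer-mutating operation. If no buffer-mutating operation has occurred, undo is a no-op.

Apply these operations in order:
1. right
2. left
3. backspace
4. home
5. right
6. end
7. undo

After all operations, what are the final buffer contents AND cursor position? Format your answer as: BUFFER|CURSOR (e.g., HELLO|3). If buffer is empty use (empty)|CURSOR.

Answer: RTCOJYH|7

Derivation:
After op 1 (right): buf='RTCOJYH' cursor=1
After op 2 (left): buf='RTCOJYH' cursor=0
After op 3 (backspace): buf='RTCOJYH' cursor=0
After op 4 (home): buf='RTCOJYH' cursor=0
After op 5 (right): buf='RTCOJYH' cursor=1
After op 6 (end): buf='RTCOJYH' cursor=7
After op 7 (undo): buf='RTCOJYH' cursor=7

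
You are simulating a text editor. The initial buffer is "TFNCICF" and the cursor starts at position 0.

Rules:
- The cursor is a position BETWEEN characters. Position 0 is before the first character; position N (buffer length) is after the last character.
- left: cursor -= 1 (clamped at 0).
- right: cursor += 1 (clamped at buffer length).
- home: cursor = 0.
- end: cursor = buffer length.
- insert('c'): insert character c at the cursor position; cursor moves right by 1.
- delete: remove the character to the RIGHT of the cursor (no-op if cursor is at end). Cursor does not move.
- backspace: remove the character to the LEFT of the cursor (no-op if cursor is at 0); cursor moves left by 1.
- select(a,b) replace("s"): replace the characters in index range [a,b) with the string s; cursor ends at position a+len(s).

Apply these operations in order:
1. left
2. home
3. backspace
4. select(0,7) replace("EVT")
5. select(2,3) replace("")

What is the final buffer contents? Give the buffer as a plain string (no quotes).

After op 1 (left): buf='TFNCICF' cursor=0
After op 2 (home): buf='TFNCICF' cursor=0
After op 3 (backspace): buf='TFNCICF' cursor=0
After op 4 (select(0,7) replace("EVT")): buf='EVT' cursor=3
After op 5 (select(2,3) replace("")): buf='EV' cursor=2

Answer: EV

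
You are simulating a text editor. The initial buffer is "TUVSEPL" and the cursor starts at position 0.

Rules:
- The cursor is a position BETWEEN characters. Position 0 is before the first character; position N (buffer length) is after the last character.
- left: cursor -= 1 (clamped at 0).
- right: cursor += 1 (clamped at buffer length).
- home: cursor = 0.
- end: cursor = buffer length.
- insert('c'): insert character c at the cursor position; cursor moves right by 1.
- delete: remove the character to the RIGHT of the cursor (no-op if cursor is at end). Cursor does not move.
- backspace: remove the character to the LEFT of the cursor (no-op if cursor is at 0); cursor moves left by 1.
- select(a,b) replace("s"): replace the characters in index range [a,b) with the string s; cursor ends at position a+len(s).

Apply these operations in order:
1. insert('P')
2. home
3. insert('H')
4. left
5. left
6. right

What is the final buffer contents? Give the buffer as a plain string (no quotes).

Answer: HPTUVSEPL

Derivation:
After op 1 (insert('P')): buf='PTUVSEPL' cursor=1
After op 2 (home): buf='PTUVSEPL' cursor=0
After op 3 (insert('H')): buf='HPTUVSEPL' cursor=1
After op 4 (left): buf='HPTUVSEPL' cursor=0
After op 5 (left): buf='HPTUVSEPL' cursor=0
After op 6 (right): buf='HPTUVSEPL' cursor=1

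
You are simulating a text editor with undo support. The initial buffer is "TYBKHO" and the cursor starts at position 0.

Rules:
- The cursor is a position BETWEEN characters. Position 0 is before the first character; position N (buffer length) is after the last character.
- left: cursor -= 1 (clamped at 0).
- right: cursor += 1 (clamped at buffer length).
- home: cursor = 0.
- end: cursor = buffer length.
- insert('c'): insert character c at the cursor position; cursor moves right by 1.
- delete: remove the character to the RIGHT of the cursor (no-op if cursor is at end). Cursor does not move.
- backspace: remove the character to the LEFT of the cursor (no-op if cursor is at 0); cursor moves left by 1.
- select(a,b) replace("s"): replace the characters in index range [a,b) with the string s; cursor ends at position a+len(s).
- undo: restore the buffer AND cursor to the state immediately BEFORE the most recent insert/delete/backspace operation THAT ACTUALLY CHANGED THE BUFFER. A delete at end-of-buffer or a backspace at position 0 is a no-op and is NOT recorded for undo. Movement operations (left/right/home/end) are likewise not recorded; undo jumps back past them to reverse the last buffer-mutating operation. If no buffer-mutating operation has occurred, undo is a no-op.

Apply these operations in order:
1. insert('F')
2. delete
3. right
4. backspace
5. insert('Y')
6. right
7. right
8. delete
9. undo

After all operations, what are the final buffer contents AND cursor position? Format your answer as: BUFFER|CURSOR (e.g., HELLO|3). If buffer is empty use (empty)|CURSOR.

Answer: FYBKHO|4

Derivation:
After op 1 (insert('F')): buf='FTYBKHO' cursor=1
After op 2 (delete): buf='FYBKHO' cursor=1
After op 3 (right): buf='FYBKHO' cursor=2
After op 4 (backspace): buf='FBKHO' cursor=1
After op 5 (insert('Y')): buf='FYBKHO' cursor=2
After op 6 (right): buf='FYBKHO' cursor=3
After op 7 (right): buf='FYBKHO' cursor=4
After op 8 (delete): buf='FYBKO' cursor=4
After op 9 (undo): buf='FYBKHO' cursor=4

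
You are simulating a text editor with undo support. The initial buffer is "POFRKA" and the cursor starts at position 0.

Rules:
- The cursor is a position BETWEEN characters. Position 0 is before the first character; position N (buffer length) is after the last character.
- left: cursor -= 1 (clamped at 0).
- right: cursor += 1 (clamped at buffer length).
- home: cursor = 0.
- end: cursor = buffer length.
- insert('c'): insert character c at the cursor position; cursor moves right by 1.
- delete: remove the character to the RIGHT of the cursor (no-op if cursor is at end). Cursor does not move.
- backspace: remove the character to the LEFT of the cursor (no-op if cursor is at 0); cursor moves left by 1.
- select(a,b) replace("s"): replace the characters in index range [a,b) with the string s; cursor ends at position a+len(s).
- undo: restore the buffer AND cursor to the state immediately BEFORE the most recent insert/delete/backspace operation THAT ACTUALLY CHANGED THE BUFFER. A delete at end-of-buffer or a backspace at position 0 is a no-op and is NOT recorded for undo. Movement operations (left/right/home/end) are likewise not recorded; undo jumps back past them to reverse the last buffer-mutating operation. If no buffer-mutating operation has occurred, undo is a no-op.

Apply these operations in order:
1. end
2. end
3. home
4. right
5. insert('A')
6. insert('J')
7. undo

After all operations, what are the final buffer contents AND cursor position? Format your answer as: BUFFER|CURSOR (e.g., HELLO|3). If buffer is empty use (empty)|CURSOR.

Answer: PAOFRKA|2

Derivation:
After op 1 (end): buf='POFRKA' cursor=6
After op 2 (end): buf='POFRKA' cursor=6
After op 3 (home): buf='POFRKA' cursor=0
After op 4 (right): buf='POFRKA' cursor=1
After op 5 (insert('A')): buf='PAOFRKA' cursor=2
After op 6 (insert('J')): buf='PAJOFRKA' cursor=3
After op 7 (undo): buf='PAOFRKA' cursor=2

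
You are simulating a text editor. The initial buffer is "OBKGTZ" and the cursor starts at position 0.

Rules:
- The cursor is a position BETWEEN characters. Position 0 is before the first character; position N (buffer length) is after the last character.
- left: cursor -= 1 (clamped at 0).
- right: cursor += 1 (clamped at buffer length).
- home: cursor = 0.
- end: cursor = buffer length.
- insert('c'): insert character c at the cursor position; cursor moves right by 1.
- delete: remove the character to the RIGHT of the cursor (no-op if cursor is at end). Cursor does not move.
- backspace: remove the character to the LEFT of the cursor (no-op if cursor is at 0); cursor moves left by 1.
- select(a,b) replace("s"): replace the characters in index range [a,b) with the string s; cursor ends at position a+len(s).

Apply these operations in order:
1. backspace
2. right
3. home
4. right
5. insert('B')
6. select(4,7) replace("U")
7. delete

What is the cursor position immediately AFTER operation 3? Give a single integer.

After op 1 (backspace): buf='OBKGTZ' cursor=0
After op 2 (right): buf='OBKGTZ' cursor=1
After op 3 (home): buf='OBKGTZ' cursor=0

Answer: 0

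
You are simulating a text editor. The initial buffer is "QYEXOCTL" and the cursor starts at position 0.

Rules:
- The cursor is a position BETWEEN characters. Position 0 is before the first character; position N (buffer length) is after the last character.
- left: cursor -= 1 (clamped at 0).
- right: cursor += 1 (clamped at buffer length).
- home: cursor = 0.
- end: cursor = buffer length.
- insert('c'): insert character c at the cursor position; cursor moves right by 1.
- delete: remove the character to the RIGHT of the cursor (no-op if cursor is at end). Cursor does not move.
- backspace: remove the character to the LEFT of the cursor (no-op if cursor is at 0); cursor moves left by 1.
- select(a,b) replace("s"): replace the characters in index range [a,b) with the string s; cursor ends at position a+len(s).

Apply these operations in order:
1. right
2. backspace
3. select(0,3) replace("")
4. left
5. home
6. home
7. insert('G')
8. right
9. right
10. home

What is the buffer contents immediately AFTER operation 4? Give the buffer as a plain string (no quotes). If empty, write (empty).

After op 1 (right): buf='QYEXOCTL' cursor=1
After op 2 (backspace): buf='YEXOCTL' cursor=0
After op 3 (select(0,3) replace("")): buf='OCTL' cursor=0
After op 4 (left): buf='OCTL' cursor=0

Answer: OCTL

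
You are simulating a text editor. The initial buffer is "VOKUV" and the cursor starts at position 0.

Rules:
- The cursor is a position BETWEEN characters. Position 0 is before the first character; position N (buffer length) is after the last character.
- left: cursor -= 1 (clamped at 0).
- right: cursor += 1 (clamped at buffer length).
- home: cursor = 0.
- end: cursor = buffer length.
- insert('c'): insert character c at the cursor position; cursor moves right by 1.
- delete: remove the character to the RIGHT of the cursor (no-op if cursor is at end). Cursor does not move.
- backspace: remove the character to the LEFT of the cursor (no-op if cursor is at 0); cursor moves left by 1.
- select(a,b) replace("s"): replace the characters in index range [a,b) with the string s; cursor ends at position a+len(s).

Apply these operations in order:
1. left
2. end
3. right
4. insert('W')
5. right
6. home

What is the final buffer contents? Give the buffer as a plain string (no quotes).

Answer: VOKUVW

Derivation:
After op 1 (left): buf='VOKUV' cursor=0
After op 2 (end): buf='VOKUV' cursor=5
After op 3 (right): buf='VOKUV' cursor=5
After op 4 (insert('W')): buf='VOKUVW' cursor=6
After op 5 (right): buf='VOKUVW' cursor=6
After op 6 (home): buf='VOKUVW' cursor=0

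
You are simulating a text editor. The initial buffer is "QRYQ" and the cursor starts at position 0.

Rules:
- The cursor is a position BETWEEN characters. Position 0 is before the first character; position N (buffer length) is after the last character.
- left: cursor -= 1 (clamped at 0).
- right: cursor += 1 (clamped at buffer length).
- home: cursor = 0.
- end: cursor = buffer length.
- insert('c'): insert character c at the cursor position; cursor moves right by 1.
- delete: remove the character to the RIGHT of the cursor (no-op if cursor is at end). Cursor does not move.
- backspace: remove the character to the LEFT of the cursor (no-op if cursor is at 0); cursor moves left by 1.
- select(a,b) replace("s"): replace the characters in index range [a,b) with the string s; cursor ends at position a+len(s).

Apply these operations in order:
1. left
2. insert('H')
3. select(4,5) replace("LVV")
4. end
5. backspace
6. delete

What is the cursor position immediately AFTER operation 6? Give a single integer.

After op 1 (left): buf='QRYQ' cursor=0
After op 2 (insert('H')): buf='HQRYQ' cursor=1
After op 3 (select(4,5) replace("LVV")): buf='HQRYLVV' cursor=7
After op 4 (end): buf='HQRYLVV' cursor=7
After op 5 (backspace): buf='HQRYLV' cursor=6
After op 6 (delete): buf='HQRYLV' cursor=6

Answer: 6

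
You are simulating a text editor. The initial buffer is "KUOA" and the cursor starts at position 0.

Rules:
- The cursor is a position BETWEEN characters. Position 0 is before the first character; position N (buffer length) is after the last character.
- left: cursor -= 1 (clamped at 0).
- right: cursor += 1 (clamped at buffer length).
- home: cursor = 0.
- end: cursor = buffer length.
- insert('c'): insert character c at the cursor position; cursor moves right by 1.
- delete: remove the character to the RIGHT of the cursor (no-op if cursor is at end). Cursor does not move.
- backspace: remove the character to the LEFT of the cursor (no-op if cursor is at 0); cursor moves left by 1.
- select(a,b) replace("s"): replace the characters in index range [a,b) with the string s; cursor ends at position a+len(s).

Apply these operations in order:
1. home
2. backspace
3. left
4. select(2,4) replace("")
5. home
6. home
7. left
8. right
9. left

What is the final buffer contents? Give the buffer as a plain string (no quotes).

Answer: KU

Derivation:
After op 1 (home): buf='KUOA' cursor=0
After op 2 (backspace): buf='KUOA' cursor=0
After op 3 (left): buf='KUOA' cursor=0
After op 4 (select(2,4) replace("")): buf='KU' cursor=2
After op 5 (home): buf='KU' cursor=0
After op 6 (home): buf='KU' cursor=0
After op 7 (left): buf='KU' cursor=0
After op 8 (right): buf='KU' cursor=1
After op 9 (left): buf='KU' cursor=0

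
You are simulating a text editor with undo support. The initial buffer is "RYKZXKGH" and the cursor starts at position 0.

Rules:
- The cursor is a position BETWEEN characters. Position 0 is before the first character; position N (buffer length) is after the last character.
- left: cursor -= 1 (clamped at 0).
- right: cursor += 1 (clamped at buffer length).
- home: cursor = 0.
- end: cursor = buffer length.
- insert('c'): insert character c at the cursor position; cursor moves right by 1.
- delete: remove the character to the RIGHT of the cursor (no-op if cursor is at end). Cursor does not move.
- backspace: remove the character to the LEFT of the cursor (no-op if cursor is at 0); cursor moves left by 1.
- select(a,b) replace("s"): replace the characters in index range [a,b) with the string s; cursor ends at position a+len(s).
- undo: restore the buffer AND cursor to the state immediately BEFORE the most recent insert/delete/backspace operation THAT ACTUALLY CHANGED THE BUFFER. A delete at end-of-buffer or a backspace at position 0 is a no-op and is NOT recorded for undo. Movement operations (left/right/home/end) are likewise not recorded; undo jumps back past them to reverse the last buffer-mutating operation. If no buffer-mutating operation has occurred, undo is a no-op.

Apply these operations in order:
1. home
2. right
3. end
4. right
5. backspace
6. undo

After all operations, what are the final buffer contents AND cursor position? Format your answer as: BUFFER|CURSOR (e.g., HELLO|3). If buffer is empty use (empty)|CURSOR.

After op 1 (home): buf='RYKZXKGH' cursor=0
After op 2 (right): buf='RYKZXKGH' cursor=1
After op 3 (end): buf='RYKZXKGH' cursor=8
After op 4 (right): buf='RYKZXKGH' cursor=8
After op 5 (backspace): buf='RYKZXKG' cursor=7
After op 6 (undo): buf='RYKZXKGH' cursor=8

Answer: RYKZXKGH|8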